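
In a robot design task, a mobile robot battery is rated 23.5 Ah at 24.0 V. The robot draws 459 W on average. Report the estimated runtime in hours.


E = 23.5*24.0 = 564.0000 Wh
t = E/P = 564.0000/459 = 1.2288

1.2288 hours


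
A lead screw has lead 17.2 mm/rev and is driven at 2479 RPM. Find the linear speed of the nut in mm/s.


v = lead * (RPM/60) = 17.2*2479/60 = 710.6467

710.6467 mm/s


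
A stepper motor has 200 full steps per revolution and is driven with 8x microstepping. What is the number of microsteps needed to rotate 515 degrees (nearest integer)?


step_size = 360/(200*8) = 360/1600 = 0.225000 deg
n = 515/(360/1600) = 515*1600/360 = 2288.8889 -> 2289

2289 steps


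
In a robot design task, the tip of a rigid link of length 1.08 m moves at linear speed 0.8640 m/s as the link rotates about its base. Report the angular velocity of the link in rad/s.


omega = v / L = 0.8640 / 1.08 = 0.8000

0.8000 rad/s


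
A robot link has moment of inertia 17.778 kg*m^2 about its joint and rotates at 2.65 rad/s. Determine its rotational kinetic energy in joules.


KE = (1/2)*I*omega^2 = 0.5*17.778*2.65^2 = 62.4230

62.4230 J


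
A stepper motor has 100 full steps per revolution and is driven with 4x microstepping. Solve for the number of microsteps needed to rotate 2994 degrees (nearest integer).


step_size = 360/(100*4) = 360/400 = 0.900000 deg
n = 2994/(360/400) = 2994*400/360 = 3326.6667 -> 3327

3327 steps


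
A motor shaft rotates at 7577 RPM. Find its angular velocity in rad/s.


omega = 7577 * 2*pi/60 = 793.4616

793.4616 rad/s


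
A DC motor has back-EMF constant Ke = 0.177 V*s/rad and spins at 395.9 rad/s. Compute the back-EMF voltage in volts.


V_emf = Ke * omega = 0.177*395.9 = 70.0743

70.0743 V


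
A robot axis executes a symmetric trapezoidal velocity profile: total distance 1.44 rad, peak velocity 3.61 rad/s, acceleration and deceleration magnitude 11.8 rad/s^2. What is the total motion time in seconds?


t_acc = v/a = 3.61/11.8 = 0.305932 s
d_acc = v^2/(2a) = 0.552208 rad (each ramp)
d_cruise = 1.44 - 2*0.552208 = 0.335584 rad
t_cruise = 0.335584/3.61 = 0.092960 s
t_total = 2*0.305932 + 0.092960 = 0.7048

0.7048 s


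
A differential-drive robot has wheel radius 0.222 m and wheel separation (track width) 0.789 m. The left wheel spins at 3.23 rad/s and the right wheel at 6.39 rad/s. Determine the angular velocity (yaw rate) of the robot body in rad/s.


omega = r*(wR - wL)/L = 0.222*(6.39 - (3.23))/0.789 = 0.8891

0.8891 rad/s


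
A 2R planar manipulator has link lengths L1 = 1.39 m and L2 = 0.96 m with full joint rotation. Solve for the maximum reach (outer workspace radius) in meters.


r_max = L1 + L2 = 1.39 + 0.96 = 2.3500

2.3500 m


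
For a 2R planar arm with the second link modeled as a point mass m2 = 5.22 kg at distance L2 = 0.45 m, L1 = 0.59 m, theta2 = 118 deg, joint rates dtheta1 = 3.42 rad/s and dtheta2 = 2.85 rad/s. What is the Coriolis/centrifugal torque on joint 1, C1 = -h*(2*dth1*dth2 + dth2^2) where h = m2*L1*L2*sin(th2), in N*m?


h = m2*L1*L2*sin(th2) = 5.22*0.59*0.45*sin(118 deg) = 1.223686
C1 = -h*(2*3.42*2.85 + 2.85^2) = -1.223686*27.6165 = -33.7939

-33.7939 N*m


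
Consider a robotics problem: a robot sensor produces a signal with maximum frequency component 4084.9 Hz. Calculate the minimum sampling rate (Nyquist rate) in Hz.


f_s,min = 2*f_max = 2*4084.9 = 8169.8000

8169.8000 Hz


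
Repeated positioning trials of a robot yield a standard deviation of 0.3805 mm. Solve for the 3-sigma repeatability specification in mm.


repeatability = 3*sigma = 3*0.3805 = 1.1415

1.1415 mm


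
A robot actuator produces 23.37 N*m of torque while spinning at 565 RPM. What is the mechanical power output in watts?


omega = 565 * 2*pi/60 = 59.166662 rad/s
P = tau * omega = 23.37 * 59.166662 = 1382.7249

1382.7249 W


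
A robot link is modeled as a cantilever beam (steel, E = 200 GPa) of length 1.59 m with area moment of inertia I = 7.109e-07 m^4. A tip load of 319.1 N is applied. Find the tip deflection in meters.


delta = F*L^3/(3*E*I) = 319.1*1.59^3/(3*2.000e+11*7.109e-07)
      = 1282.6795689/426540 = 0.0030

0.0030 m


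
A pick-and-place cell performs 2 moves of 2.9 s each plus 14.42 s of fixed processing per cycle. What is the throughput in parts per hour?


T_cycle = 2*2.9 + 14.42 = 20.2200 s
rate = 3600/T = 178.0415

178.0415 parts/hour


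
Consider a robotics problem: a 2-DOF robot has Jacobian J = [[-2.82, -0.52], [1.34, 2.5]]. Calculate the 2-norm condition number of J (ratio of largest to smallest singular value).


JJ^T eigenvalues: trace(JJ^T) = 16.2684, det(JJ^T) = det(J)^2 = 40.36315024
s_max^2 = (16.2684 + sqrt(103.20823760))/2 = 13.21377276
s_min^2 = (16.2684 - sqrt(103.20823760))/2 = 3.05462724
kappa = s_max/s_min = sqrt(13.21377276/3.05462724) = 2.0799

2.0799


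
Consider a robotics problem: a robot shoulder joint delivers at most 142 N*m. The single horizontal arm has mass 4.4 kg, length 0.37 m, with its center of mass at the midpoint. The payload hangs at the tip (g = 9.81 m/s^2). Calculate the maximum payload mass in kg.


tau_arm = m_arm*g*(L/2) = 4.4*9.81*0.37/2 = 7.9853 N*m
tau_payload = tau_max - tau_arm = 142 - 7.9853 = 134.0147
m_payload = tau_payload / (g*L) = 134.0147 / (9.81*0.37) = 36.9217

36.9217 kg


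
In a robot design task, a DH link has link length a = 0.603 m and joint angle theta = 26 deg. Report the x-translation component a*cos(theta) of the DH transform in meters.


a*cos(theta) = 0.603*cos(26 deg) = 0.5420

0.5420 m


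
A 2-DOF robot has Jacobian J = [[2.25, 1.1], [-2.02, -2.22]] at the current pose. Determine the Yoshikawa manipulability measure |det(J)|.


det(J) = 2.25*-2.22 - (1.1)*(-2.02) = -2.7730
|det(J)| = 2.7730

2.7730


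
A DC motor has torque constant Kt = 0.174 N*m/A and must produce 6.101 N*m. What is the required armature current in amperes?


I = tau / Kt = 6.101/0.174 = 35.0632

35.0632 A


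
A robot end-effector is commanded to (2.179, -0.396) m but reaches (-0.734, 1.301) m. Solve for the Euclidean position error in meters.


dx = -0.734 - (2.179) = -2.9130, dy = 1.301 - (-0.396) = 1.6970
err = sqrt(8.485569 + 2.879809) = 3.3713

3.3713 m


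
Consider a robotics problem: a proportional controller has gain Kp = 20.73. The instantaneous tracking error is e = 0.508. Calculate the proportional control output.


u_P = Kp * e = 20.73 * 0.508 = 10.5308

10.5308


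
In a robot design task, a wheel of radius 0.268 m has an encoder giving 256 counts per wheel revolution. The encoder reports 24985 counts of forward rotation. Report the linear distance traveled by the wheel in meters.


revs = 24985/256 = 97.597656
d = revs * 2*pi*r = 97.597656 * 2*pi*0.268 = 164.3441

164.3441 m


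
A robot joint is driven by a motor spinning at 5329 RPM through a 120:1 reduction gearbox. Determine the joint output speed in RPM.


omega_joint = omega_motor / N = 5329 / 120 = 44.4083

44.4083 RPM


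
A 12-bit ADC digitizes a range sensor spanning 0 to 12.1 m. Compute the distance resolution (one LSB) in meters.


res = range / 2^n = 12.1/2^12 = 12.1/4096 = 0.0030

0.0030 m


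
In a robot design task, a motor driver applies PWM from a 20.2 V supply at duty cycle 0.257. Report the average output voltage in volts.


V_avg = V_supply * D = 20.2*0.257 = 5.1914

5.1914 V


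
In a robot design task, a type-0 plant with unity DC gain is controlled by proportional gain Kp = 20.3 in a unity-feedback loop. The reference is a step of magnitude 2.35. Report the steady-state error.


e_ss = R/(1 + Kp) = 2.35/(1 + 20.3) = 2.35/21.3000 = 0.1103

0.1103


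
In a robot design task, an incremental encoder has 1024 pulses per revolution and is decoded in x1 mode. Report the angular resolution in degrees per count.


resolution = 360 / (PPR * 1) = 360 / 1024 = 0.3516

0.3516 degrees


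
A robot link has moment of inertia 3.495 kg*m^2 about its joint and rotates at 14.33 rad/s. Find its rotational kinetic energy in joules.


KE = (1/2)*I*omega^2 = 0.5*3.495*14.33^2 = 358.8472

358.8472 J


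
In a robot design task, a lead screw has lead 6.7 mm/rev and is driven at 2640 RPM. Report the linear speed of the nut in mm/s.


v = lead * (RPM/60) = 6.7*2640/60 = 294.8000

294.8000 mm/s


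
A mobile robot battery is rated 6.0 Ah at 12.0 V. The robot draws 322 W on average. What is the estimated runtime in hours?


E = 6.0*12.0 = 72.0000 Wh
t = E/P = 72.0000/322 = 0.2236

0.2236 hours


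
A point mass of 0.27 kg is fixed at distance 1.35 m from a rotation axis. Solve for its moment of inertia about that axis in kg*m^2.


I = m*r^2 = 0.27*1.35^2 = 0.4921

0.4921 kg*m^2


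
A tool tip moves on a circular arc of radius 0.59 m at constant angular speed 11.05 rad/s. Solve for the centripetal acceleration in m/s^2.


a_c = omega^2 * r = 11.05^2 * 0.59 = 72.0405

72.0405 m/s^2


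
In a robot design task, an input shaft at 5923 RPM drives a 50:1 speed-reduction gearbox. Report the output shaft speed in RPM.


omega_out = omega_in / N = 5923 / 50 = 118.4600

118.4600 RPM


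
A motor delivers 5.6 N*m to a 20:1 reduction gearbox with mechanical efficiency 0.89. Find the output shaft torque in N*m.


tau_out = tau_in * N * eta = 5.6 * 20 * 0.89 = 99.6800

99.6800 N*m


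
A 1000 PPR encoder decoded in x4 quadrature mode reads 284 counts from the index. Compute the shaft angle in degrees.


angle = counts * 360 / (PPR*4) = 284 * 360 / 4000 = 25.5600

25.5600 degrees


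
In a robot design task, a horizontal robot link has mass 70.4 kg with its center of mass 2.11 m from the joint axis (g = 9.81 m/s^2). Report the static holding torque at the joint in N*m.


tau = m*g*L = 70.4 * 9.81 * 2.11 = 1457.2166

1457.2166 N*m


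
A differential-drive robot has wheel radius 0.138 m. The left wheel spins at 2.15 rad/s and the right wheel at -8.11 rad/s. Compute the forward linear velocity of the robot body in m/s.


v = r*(wR + wL)/2 = 0.138*(-8.11 + 2.15)/2 = -0.4112

-0.4112 m/s


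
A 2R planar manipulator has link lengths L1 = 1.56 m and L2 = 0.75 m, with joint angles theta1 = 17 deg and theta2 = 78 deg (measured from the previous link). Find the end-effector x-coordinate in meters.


x = L1*cos(th1) + L2*cos(th1+th2) = 1.56*cos(17 deg) + 0.75*cos(95 deg) = 1.4265

1.4265 m


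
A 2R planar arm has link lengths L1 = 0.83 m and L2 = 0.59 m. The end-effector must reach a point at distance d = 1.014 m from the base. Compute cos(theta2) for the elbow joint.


cos(th2) = (d^2 - L1^2 - L2^2)/(2*L1*L2) = (1.014^2 - 0.83^2 - 0.59^2)/(2*0.83*0.59) = -0.0090

-0.0090


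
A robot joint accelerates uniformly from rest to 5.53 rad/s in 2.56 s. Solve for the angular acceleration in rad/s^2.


alpha = delta_omega / t = 5.53 / 2.56 = 2.1602

2.1602 rad/s^2


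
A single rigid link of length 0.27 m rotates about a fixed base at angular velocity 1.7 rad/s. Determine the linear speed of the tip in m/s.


v = L*omega = 0.27 * 1.7 = 0.4590

0.4590 m/s


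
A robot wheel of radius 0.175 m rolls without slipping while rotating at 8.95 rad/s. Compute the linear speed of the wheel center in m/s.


v = omega * r = 8.95 * 0.175 = 1.5662

1.5662 m/s


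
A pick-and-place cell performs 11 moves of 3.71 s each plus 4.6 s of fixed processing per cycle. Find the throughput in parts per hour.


T_cycle = 11*3.71 + 4.6 = 45.4100 s
rate = 3600/T = 79.2777

79.2777 parts/hour


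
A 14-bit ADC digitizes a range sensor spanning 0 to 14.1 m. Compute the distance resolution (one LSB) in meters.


res = range / 2^n = 14.1/2^14 = 14.1/16384 = 8.6060e-04

8.6060e-04 m


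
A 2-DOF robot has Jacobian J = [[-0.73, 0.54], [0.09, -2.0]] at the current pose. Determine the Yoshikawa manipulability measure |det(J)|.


det(J) = -0.73*-2.0 - (0.54)*(0.09) = 1.4114
|det(J)| = 1.4114

1.4114


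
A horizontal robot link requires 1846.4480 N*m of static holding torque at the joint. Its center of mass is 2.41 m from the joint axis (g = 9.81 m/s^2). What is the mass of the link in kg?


m = tau / (g*L) = 1846.4480 / (9.81 * 2.41) = 78.1000

78.1000 kg


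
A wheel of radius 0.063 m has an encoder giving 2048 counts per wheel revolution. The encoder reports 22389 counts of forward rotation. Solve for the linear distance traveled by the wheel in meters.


revs = 22389/2048 = 10.932129
d = revs * 2*pi*r = 10.932129 * 2*pi*0.063 = 4.3274

4.3274 m


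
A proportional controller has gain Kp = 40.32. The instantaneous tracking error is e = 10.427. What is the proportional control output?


u_P = Kp * e = 40.32 * 10.427 = 420.4166

420.4166


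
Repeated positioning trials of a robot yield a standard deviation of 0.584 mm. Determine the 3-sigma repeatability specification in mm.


repeatability = 3*sigma = 3*0.584 = 1.7520

1.7520 mm


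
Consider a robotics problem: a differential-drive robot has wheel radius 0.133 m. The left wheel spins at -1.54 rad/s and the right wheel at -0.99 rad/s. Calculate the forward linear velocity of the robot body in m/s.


v = r*(wR + wL)/2 = 0.133*(-0.99 + -1.54)/2 = -0.1682

-0.1682 m/s


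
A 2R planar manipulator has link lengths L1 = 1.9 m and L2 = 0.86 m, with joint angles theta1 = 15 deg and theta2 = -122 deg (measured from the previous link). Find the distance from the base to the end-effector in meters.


x = L1*cos(th1) + L2*cos(th1+th2) = 1.583819
y = L1*sin(th1) + L2*sin(th1+th2) = -0.330666
d = sqrt(x^2 + y^2) = sqrt(2.508483 + 0.109340) = 1.6180

1.6180 m


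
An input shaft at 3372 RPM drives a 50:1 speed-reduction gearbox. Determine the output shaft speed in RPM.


omega_out = omega_in / N = 3372 / 50 = 67.4400

67.4400 RPM


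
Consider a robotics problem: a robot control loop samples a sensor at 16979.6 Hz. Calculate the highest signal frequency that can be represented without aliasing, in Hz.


f_max = f_s/2 = 16979.6/2 = 8489.8000

8489.8000 Hz


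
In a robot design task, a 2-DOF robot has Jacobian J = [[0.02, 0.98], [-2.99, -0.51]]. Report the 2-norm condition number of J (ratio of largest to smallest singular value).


JJ^T eigenvalues: trace(JJ^T) = 10.1610, det(JJ^T) = det(J)^2 = 8.52640000
s_max^2 = (10.1610 + sqrt(69.14032100))/2 = 9.23803295
s_min^2 = (10.1610 - sqrt(69.14032100))/2 = 0.92296705
kappa = s_max/s_min = sqrt(9.23803295/0.92296705) = 3.1637

3.1637


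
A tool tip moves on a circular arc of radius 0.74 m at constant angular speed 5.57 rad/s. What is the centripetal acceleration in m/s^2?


a_c = omega^2 * r = 5.57^2 * 0.74 = 22.9584

22.9584 m/s^2


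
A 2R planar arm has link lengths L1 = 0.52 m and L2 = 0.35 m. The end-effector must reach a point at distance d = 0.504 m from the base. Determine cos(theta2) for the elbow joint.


cos(th2) = (d^2 - L1^2 - L2^2)/(2*L1*L2) = (0.504^2 - 0.52^2 - 0.35^2)/(2*0.52*0.35) = -0.3815

-0.3815


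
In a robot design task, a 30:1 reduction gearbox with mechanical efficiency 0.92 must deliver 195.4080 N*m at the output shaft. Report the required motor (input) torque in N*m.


tau_in = tau_out / (N * eta) = 195.4080 / (30 * 0.92) = 7.0800

7.0800 N*m


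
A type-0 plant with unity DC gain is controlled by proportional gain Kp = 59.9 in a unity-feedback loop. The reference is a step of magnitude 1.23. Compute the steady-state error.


e_ss = R/(1 + Kp) = 1.23/(1 + 59.9) = 1.23/60.9000 = 0.0202

0.0202


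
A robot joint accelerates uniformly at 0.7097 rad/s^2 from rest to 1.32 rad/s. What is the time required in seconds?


t = delta_omega / alpha = 1.32 / 0.7097 = 1.8599

1.8599 s


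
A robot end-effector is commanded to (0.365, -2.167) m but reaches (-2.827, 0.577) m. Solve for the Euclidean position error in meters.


dx = -2.827 - (0.365) = -3.1920, dy = 0.577 - (-2.167) = 2.7440
err = sqrt(10.188864 + 7.529536) = 4.2093

4.2093 m


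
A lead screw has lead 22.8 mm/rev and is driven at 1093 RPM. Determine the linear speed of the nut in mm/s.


v = lead * (RPM/60) = 22.8*1093/60 = 415.3400

415.3400 mm/s


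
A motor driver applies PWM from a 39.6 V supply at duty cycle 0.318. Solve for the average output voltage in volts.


V_avg = V_supply * D = 39.6*0.318 = 12.5928

12.5928 V


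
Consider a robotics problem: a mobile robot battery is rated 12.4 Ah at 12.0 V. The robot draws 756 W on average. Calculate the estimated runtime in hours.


E = 12.4*12.0 = 148.8000 Wh
t = E/P = 148.8000/756 = 0.1968

0.1968 hours


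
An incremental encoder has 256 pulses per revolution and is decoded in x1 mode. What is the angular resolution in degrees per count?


resolution = 360 / (PPR * 1) = 360 / 256 = 1.4062

1.4062 degrees


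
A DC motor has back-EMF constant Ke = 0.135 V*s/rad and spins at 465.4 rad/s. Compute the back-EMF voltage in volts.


V_emf = Ke * omega = 0.135*465.4 = 62.8290

62.8290 V


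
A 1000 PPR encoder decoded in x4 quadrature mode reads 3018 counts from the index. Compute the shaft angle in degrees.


angle = counts * 360 / (PPR*4) = 3018 * 360 / 4000 = 271.6200

271.6200 degrees


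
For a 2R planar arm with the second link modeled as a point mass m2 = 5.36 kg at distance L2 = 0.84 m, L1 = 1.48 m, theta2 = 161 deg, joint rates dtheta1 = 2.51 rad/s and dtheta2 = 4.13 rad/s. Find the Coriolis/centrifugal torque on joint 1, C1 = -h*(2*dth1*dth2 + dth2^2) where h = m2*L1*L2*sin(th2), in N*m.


h = m2*L1*L2*sin(th2) = 5.36*1.48*0.84*sin(161 deg) = 2.169440
C1 = -h*(2*2.51*4.13 + 4.13^2) = -2.169440*37.7895 = -81.9821

-81.9821 N*m


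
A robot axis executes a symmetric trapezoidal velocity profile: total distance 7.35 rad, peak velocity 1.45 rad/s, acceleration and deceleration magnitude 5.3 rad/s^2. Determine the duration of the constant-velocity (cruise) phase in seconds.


t_acc = v/a = 0.273585 s, d_acc = v^2/(2a) = 0.198349 rad each
d_cruise = 7.35 - 2*0.198349 = 6.953302 rad
t_cruise = d_cruise/v = 6.953302/1.45 = 4.7954

4.7954 s


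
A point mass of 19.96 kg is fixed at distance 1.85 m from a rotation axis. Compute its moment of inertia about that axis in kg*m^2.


I = m*r^2 = 19.96*1.85^2 = 68.3131

68.3131 kg*m^2


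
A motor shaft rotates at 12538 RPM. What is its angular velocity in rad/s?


omega = 12538 * 2*pi/60 = 1312.9763

1312.9763 rad/s


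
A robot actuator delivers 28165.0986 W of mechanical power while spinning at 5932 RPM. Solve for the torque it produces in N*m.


omega = 5932 * 2*pi/60 = 621.197587 rad/s
tau = P / omega = 28165.0986 / 621.197587 = 45.3400

45.3400 N*m


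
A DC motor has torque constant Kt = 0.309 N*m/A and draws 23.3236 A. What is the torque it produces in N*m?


tau = Kt * I = 0.309*23.3236 = 7.2070

7.2070 N*m


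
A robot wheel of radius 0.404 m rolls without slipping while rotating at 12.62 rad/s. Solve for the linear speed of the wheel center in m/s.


v = omega * r = 12.62 * 0.404 = 5.0985

5.0985 m/s


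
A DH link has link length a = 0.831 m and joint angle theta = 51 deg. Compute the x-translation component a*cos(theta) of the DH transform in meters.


a*cos(theta) = 0.831*cos(51 deg) = 0.5230

0.5230 m


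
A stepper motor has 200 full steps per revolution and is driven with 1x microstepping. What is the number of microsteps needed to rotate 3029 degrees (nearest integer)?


step_size = 360/(200*1) = 360/200 = 1.800000 deg
n = 3029/(360/200) = 3029*200/360 = 1682.7778 -> 1683

1683 steps


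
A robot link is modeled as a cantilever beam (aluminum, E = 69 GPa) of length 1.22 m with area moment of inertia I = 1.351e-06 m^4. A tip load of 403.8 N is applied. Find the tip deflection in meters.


delta = F*L^3/(3*E*I) = 403.8*1.22^3/(3*6.900e+10*1.351e-06)
      = 733.2394224/279657 = 0.0026

0.0026 m


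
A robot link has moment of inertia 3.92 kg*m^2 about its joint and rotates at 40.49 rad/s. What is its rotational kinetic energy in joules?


KE = (1/2)*I*omega^2 = 0.5*3.92*40.49^2 = 3213.3026

3213.3026 J


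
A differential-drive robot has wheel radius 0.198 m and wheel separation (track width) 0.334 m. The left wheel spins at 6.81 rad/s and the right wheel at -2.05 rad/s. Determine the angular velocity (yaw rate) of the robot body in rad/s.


omega = r*(wR - wL)/L = 0.198*(-2.05 - (6.81))/0.334 = -5.2523

-5.2523 rad/s


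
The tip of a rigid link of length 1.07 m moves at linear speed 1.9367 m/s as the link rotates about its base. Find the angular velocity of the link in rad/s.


omega = v / L = 1.9367 / 1.07 = 1.8100

1.8100 rad/s


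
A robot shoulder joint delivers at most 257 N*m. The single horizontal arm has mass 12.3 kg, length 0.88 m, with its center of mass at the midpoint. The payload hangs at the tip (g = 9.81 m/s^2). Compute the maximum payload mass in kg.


tau_arm = m_arm*g*(L/2) = 12.3*9.81*0.88/2 = 53.0917 N*m
tau_payload = tau_max - tau_arm = 257 - 53.0917 = 203.9083
m_payload = tau_payload / (g*L) = 203.9083 / (9.81*0.88) = 23.6202

23.6202 kg


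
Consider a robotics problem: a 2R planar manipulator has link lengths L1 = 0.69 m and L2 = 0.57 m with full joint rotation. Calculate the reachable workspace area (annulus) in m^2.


r_max = L1 + L2 = 1.2600, r_min = |L1 - L2| = 0.1200
A = pi*(r_max^2 - r_min^2) = pi*(1.5876 - 0.0144) = 4.9424

4.9424 m^2


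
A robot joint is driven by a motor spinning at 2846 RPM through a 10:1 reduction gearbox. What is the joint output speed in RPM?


omega_joint = omega_motor / N = 2846 / 10 = 284.6000

284.6000 RPM


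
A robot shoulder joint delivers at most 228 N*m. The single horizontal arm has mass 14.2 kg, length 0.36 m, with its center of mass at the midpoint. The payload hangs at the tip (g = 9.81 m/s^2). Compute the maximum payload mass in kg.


tau_arm = m_arm*g*(L/2) = 14.2*9.81*0.36/2 = 25.0744 N*m
tau_payload = tau_max - tau_arm = 228 - 25.0744 = 202.9256
m_payload = tau_payload / (g*L) = 202.9256 / (9.81*0.36) = 57.4600

57.4600 kg


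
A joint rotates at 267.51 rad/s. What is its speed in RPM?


RPM = 267.51 * 60/(2*pi) = 2554.5323

2554.5323 RPM


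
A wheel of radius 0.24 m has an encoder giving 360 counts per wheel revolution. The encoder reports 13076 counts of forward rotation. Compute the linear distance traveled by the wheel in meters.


revs = 13076/360 = 36.322222
d = revs * 2*pi*r = 36.322222 * 2*pi*0.24 = 54.7726

54.7726 m


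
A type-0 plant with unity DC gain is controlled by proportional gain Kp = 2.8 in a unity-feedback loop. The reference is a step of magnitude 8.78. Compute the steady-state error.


e_ss = R/(1 + Kp) = 8.78/(1 + 2.8) = 8.78/3.8000 = 2.3105

2.3105


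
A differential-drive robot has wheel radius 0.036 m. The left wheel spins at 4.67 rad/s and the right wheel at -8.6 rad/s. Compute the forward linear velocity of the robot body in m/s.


v = r*(wR + wL)/2 = 0.036*(-8.6 + 4.67)/2 = -0.0707

-0.0707 m/s


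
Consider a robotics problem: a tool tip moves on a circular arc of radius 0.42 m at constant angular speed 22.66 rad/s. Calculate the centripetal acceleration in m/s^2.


a_c = omega^2 * r = 22.66^2 * 0.42 = 215.6598

215.6598 m/s^2


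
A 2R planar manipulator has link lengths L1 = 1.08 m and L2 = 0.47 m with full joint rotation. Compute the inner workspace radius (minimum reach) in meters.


r_min = |L1 - L2| = |1.08 - 0.47| = 0.6100

0.6100 m


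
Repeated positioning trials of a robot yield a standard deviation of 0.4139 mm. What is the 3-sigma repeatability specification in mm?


repeatability = 3*sigma = 3*0.4139 = 1.2417

1.2417 mm


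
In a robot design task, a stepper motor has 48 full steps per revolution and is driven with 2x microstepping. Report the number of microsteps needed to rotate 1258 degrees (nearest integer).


step_size = 360/(48*2) = 360/96 = 3.750000 deg
n = 1258/(360/96) = 1258*96/360 = 335.4667 -> 335

335 steps


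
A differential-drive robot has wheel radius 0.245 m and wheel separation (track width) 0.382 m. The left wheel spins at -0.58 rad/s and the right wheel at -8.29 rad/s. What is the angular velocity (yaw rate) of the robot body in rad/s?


omega = r*(wR - wL)/L = 0.245*(-8.29 - (-0.58))/0.382 = -4.9449

-4.9449 rad/s


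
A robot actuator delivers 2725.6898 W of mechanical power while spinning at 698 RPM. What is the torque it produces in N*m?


omega = 698 * 2*pi/60 = 73.094389 rad/s
tau = P / omega = 2725.6898 / 73.094389 = 37.2900

37.2900 N*m


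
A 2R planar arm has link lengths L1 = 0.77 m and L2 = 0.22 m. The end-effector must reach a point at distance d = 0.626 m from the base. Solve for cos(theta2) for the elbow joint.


cos(th2) = (d^2 - L1^2 - L2^2)/(2*L1*L2) = (0.626^2 - 0.77^2 - 0.22^2)/(2*0.77*0.22) = -0.7362

-0.7362


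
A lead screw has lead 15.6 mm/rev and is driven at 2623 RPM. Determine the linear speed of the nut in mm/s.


v = lead * (RPM/60) = 15.6*2623/60 = 681.9800

681.9800 mm/s


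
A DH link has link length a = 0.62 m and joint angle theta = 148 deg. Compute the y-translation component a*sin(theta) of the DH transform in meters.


a*sin(theta) = 0.62*sin(148 deg) = 0.3285

0.3285 m


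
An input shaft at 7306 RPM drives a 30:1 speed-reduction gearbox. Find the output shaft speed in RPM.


omega_out = omega_in / N = 7306 / 30 = 243.5333

243.5333 RPM


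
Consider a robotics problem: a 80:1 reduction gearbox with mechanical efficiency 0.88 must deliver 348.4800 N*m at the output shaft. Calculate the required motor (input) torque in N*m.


tau_in = tau_out / (N * eta) = 348.4800 / (80 * 0.88) = 4.9500

4.9500 N*m


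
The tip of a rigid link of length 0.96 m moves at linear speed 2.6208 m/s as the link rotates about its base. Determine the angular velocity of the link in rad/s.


omega = v / L = 2.6208 / 0.96 = 2.7300

2.7300 rad/s


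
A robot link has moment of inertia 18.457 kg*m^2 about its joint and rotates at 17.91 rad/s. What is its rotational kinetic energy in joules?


KE = (1/2)*I*omega^2 = 0.5*18.457*17.91^2 = 2960.2084

2960.2084 J


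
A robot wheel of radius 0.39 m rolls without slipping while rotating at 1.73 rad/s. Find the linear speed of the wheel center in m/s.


v = omega * r = 1.73 * 0.39 = 0.6747

0.6747 m/s


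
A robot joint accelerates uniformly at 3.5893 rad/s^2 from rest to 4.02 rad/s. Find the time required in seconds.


t = delta_omega / alpha = 4.02 / 3.5893 = 1.1200

1.1200 s


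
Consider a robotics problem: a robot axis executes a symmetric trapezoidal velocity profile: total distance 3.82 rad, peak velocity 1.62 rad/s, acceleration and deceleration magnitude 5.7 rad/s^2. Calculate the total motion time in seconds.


t_acc = v/a = 1.62/5.7 = 0.284211 s
d_acc = v^2/(2a) = 0.230211 rad (each ramp)
d_cruise = 3.82 - 2*0.230211 = 3.359578 rad
t_cruise = 3.359578/1.62 = 2.073814 s
t_total = 2*0.284211 + 2.073814 = 2.6422

2.6422 s


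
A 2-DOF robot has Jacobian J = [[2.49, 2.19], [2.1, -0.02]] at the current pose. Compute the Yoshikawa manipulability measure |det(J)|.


det(J) = 2.49*-0.02 - (2.19)*(2.1) = -4.6488
|det(J)| = 4.6488

4.6488


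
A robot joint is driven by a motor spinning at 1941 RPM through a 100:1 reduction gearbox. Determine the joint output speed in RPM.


omega_joint = omega_motor / N = 1941 / 100 = 19.4100

19.4100 RPM


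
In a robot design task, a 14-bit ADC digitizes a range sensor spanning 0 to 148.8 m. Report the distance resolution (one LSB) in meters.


res = range / 2^n = 148.8/2^14 = 148.8/16384 = 0.0091

0.0091 m


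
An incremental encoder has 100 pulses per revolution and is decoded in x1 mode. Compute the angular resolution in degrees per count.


resolution = 360 / (PPR * 1) = 360 / 100 = 3.6000

3.6000 degrees


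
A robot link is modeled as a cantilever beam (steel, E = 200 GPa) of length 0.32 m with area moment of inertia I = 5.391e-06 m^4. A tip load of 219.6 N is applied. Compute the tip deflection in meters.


delta = F*L^3/(3*E*I) = 219.6*0.32^3/(3*2.000e+11*5.391e-06)
      = 7.1958528/3234600 = 2.2246e-06

2.2246e-06 m


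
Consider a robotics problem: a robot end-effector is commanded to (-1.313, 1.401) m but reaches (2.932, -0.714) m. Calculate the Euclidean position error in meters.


dx = 2.932 - (-1.313) = 4.2450, dy = -0.714 - (1.401) = -2.1150
err = sqrt(18.020025 + 4.473225) = 4.7427

4.7427 m


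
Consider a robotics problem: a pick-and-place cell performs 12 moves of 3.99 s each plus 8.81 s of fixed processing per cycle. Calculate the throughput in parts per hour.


T_cycle = 12*3.99 + 8.81 = 56.6900 s
rate = 3600/T = 63.5033

63.5033 parts/hour


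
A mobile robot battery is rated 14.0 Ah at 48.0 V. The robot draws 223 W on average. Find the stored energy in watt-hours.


E = capacity * V = 14.0*48.0 = 672.0000

672.0000 Wh


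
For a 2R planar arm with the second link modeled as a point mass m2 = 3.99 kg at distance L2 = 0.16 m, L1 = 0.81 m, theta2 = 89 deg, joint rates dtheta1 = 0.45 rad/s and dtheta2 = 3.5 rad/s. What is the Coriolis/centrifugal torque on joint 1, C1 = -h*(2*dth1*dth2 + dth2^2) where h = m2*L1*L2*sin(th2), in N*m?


h = m2*L1*L2*sin(th2) = 3.99*0.81*0.16*sin(89 deg) = 0.517025
C1 = -h*(2*0.45*3.5 + 3.5^2) = -0.517025*15.4000 = -7.9622

-7.9622 N*m


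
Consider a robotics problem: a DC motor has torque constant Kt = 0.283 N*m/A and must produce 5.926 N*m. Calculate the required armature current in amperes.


I = tau / Kt = 5.926/0.283 = 20.9399

20.9399 A


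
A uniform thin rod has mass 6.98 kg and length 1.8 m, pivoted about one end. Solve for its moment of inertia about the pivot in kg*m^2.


I = (1/3)*m*L^2 = (1/3)*6.98*1.8^2 = 7.5384

7.5384 kg*m^2


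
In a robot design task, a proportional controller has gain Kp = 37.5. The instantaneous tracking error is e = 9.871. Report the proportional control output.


u_P = Kp * e = 37.5 * 9.871 = 370.1625

370.1625


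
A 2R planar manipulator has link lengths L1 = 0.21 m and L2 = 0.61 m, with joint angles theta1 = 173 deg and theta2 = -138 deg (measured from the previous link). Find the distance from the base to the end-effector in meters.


x = L1*cos(th1) + L2*cos(th1+th2) = 0.291248
y = L1*sin(th1) + L2*sin(th1+th2) = 0.375474
d = sqrt(x^2 + y^2) = sqrt(0.084825 + 0.140981) = 0.4752

0.4752 m


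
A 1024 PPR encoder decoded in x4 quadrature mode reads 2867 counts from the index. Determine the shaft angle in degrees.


angle = counts * 360 / (PPR*4) = 2867 * 360 / 4096 = 251.9824

251.9824 degrees


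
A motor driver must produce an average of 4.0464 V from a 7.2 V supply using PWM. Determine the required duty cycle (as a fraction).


D = V_avg/V_supply = 4.0464/7.2 = 0.5620

0.5620


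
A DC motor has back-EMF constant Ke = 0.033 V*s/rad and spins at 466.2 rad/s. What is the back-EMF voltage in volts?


V_emf = Ke * omega = 0.033*466.2 = 15.3846

15.3846 V


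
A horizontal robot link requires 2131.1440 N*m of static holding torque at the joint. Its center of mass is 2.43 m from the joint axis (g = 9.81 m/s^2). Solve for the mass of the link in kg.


m = tau / (g*L) = 2131.1440 / (9.81 * 2.43) = 89.4000

89.4000 kg


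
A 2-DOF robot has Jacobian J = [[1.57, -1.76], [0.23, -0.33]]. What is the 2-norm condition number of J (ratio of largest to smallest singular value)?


JJ^T eigenvalues: trace(JJ^T) = 5.7243, det(JJ^T) = det(J)^2 = 0.01283689
s_max^2 = (5.7243 + sqrt(32.71626293))/2 = 5.72205660
s_min^2 = (5.7243 - sqrt(32.71626293))/2 = 0.00224340
kappa = s_max/s_min = sqrt(5.72205660/0.00224340) = 50.5036

50.5036


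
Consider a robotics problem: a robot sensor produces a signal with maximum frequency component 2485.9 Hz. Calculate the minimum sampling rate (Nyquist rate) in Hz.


f_s,min = 2*f_max = 2*2485.9 = 4971.8000

4971.8000 Hz


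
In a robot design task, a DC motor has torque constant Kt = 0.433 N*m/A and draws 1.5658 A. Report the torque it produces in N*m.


tau = Kt * I = 0.433*1.5658 = 0.6780

0.6780 N*m


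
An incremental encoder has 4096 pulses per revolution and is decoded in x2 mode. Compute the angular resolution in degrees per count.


resolution = 360 / (PPR * 2) = 360 / 8192 = 0.0439

0.0439 degrees


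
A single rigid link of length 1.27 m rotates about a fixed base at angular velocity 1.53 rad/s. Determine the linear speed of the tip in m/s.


v = L*omega = 1.27 * 1.53 = 1.9431

1.9431 m/s


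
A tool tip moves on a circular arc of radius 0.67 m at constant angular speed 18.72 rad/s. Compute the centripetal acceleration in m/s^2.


a_c = omega^2 * r = 18.72^2 * 0.67 = 234.7937

234.7937 m/s^2


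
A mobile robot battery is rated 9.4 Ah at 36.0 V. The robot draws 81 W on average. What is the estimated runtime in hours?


E = 9.4*36.0 = 338.4000 Wh
t = E/P = 338.4000/81 = 4.1778

4.1778 hours


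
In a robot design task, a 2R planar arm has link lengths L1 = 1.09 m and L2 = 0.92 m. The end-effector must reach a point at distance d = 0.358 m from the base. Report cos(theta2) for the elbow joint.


cos(th2) = (d^2 - L1^2 - L2^2)/(2*L1*L2) = (0.358^2 - 1.09^2 - 0.92^2)/(2*1.09*0.92) = -0.9505

-0.9505


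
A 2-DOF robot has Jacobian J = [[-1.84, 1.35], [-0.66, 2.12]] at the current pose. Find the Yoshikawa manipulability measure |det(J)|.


det(J) = -1.84*2.12 - (1.35)*(-0.66) = -3.0098
|det(J)| = 3.0098

3.0098


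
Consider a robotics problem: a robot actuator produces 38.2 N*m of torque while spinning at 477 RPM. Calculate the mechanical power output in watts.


omega = 477 * 2*pi/60 = 49.951323 rad/s
P = tau * omega = 38.2 * 49.951323 = 1908.1405

1908.1405 W


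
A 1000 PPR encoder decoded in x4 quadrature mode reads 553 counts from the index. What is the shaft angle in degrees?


angle = counts * 360 / (PPR*4) = 553 * 360 / 4000 = 49.7700

49.7700 degrees


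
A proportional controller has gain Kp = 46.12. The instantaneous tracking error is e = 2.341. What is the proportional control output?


u_P = Kp * e = 46.12 * 2.341 = 107.9669

107.9669


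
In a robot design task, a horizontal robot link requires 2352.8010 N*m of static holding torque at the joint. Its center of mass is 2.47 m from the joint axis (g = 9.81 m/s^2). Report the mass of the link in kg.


m = tau / (g*L) = 2352.8010 / (9.81 * 2.47) = 97.1000

97.1000 kg


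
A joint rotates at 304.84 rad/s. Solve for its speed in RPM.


RPM = 304.84 * 60/(2*pi) = 2911.0076

2911.0076 RPM


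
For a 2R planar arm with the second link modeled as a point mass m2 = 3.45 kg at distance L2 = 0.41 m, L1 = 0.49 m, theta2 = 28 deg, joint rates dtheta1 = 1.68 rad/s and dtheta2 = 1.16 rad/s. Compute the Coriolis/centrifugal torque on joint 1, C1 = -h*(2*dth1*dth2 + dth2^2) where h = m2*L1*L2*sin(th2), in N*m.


h = m2*L1*L2*sin(th2) = 3.45*0.49*0.41*sin(28 deg) = 0.325393
C1 = -h*(2*1.68*1.16 + 1.16^2) = -0.325393*5.2432 = -1.7061

-1.7061 N*m


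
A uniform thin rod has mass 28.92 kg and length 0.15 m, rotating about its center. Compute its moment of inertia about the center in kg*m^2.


I = (1/12)*m*L^2 = (1/12)*28.92*0.15^2 = 0.0542

0.0542 kg*m^2


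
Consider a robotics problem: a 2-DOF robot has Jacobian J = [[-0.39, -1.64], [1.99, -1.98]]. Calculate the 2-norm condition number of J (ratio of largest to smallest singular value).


JJ^T eigenvalues: trace(JJ^T) = 10.7222, det(JJ^T) = det(J)^2 = 16.28768164
s_max^2 = (10.7222 + sqrt(49.81484628))/2 = 8.89008166
s_min^2 = (10.7222 - sqrt(49.81484628))/2 = 1.83211834
kappa = s_max/s_min = sqrt(8.89008166/1.83211834) = 2.2028

2.2028


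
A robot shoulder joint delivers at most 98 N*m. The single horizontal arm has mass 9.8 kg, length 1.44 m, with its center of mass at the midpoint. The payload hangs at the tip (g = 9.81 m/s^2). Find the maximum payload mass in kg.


tau_arm = m_arm*g*(L/2) = 9.8*9.81*1.44/2 = 69.2194 N*m
tau_payload = tau_max - tau_arm = 98 - 69.2194 = 28.7806
m_payload = tau_payload / (g*L) = 28.7806 / (9.81*1.44) = 2.0374

2.0374 kg


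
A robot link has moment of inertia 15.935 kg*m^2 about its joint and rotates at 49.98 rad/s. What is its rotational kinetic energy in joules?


KE = (1/2)*I*omega^2 = 0.5*15.935*49.98^2 = 19902.8182

19902.8182 J


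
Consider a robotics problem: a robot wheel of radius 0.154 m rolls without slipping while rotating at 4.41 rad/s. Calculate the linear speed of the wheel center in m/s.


v = omega * r = 4.41 * 0.154 = 0.6791

0.6791 m/s


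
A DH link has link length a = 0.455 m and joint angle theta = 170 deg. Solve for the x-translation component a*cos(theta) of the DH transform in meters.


a*cos(theta) = 0.455*cos(170 deg) = -0.4481

-0.4481 m


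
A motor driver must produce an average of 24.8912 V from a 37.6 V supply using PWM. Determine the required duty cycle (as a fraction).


D = V_avg/V_supply = 24.8912/37.6 = 0.6620

0.6620


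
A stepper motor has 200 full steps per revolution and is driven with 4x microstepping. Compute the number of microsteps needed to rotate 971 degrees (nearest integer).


step_size = 360/(200*4) = 360/800 = 0.450000 deg
n = 971/(360/800) = 971*800/360 = 2157.7778 -> 2158

2158 steps


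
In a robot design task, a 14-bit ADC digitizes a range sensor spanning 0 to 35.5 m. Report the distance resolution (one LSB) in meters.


res = range / 2^n = 35.5/2^14 = 35.5/16384 = 0.0022

0.0022 m


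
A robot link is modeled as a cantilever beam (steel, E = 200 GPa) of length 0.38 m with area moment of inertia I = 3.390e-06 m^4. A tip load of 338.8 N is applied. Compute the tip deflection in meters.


delta = F*L^3/(3*E*I) = 338.8*0.38^3/(3*2.000e+11*3.390e-06)
      = 18.5906336/2034000 = 9.1399e-06

9.1399e-06 m


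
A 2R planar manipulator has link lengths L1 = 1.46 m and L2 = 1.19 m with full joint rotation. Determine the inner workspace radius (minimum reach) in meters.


r_min = |L1 - L2| = |1.46 - 1.19| = 0.2700

0.2700 m


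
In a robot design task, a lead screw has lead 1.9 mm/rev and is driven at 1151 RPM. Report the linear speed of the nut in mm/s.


v = lead * (RPM/60) = 1.9*1151/60 = 36.4483

36.4483 mm/s


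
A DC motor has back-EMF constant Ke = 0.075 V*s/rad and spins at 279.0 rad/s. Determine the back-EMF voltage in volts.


V_emf = Ke * omega = 0.075*279.0 = 20.9250

20.9250 V


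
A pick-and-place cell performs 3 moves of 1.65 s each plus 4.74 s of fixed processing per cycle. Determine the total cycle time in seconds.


T = 3*1.65 + 4.74 = 9.6900

9.6900 s


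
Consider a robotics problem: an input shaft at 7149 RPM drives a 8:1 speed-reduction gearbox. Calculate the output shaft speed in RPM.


omega_out = omega_in / N = 7149 / 8 = 893.6250

893.6250 RPM


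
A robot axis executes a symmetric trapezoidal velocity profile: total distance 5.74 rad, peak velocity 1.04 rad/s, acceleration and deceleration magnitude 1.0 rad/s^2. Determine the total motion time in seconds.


t_acc = v/a = 1.04/1.0 = 1.040000 s
d_acc = v^2/(2a) = 0.540800 rad (each ramp)
d_cruise = 5.74 - 2*0.540800 = 4.658400 rad
t_cruise = 4.658400/1.04 = 4.479231 s
t_total = 2*1.040000 + 4.479231 = 6.5592

6.5592 s


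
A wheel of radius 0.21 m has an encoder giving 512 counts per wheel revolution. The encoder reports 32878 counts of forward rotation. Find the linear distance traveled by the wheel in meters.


revs = 32878/512 = 64.214844
d = revs * 2*pi*r = 64.214844 * 2*pi*0.21 = 84.7295

84.7295 m


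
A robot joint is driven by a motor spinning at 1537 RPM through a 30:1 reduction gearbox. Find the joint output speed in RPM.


omega_joint = omega_motor / N = 1537 / 30 = 51.2333

51.2333 RPM


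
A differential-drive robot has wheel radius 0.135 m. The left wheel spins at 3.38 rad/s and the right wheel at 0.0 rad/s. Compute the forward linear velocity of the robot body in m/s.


v = r*(wR + wL)/2 = 0.135*(0.0 + 3.38)/2 = 0.2282

0.2282 m/s
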